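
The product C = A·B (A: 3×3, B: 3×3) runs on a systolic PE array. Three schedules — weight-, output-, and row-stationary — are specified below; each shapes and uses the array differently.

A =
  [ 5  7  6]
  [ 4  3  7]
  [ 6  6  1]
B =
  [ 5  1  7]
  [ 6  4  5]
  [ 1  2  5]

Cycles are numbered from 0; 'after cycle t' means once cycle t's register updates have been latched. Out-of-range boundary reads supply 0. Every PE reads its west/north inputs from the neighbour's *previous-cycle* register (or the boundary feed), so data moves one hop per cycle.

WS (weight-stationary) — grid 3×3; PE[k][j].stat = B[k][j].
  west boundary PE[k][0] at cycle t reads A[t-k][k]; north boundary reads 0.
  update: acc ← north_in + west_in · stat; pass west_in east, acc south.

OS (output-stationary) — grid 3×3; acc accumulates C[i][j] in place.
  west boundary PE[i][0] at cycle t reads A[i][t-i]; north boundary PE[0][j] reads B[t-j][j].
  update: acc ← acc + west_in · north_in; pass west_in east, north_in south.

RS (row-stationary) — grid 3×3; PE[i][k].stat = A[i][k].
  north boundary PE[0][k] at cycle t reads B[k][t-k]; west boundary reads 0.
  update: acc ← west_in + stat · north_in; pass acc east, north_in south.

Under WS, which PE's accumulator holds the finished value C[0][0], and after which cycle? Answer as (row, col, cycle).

(row, col, cycle) = (2, 0, 2)

Under WS, C[0][0] lands at PE[2][0]:
  t=0 PE[2][0]: acc=0 h=0 v=0
  t=1 PE[2][0]: acc=0 h=0 v=0
  t=2 PE[2][0]: acc=73 h=6 v=73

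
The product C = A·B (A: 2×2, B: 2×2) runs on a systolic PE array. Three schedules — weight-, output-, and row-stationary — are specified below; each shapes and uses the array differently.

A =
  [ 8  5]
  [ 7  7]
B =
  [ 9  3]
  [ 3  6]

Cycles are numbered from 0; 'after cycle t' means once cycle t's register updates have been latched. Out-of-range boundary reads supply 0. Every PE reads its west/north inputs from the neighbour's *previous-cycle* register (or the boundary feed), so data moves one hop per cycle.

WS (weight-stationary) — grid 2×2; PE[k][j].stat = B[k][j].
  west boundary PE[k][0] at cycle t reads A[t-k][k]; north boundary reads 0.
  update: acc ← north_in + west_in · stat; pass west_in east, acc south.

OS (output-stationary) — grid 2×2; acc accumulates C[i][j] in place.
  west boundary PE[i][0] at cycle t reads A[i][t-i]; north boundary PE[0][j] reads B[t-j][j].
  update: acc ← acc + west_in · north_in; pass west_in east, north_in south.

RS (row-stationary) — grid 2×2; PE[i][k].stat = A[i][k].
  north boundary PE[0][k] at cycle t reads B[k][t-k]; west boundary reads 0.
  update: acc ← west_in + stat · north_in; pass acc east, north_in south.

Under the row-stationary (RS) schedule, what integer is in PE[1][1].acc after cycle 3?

RS (2×2). Following PE[1][1] plus its west/north inputs:
  0: (0,1).acc=0  regs=<0,0>
  0: (1,0).acc=0  regs=<0,0>
  0: (1,1).acc=0  regs=<0,0>
  1: (0,1).acc=87  regs=<87,3>
  1: (1,0).acc=63  regs=<63,9>
  1: (1,1).acc=0  regs=<0,0>
  2: (0,1).acc=54  regs=<54,6>
  2: (1,0).acc=21  regs=<21,3>
  2: (1,1).acc=84  regs=<84,3>
  3: (0,1).acc=0  regs=<0,0>
  3: (1,0).acc=0  regs=<0,0>
  3: (1,1).acc=63  regs=<63,6>

PE[1][1].acc = 63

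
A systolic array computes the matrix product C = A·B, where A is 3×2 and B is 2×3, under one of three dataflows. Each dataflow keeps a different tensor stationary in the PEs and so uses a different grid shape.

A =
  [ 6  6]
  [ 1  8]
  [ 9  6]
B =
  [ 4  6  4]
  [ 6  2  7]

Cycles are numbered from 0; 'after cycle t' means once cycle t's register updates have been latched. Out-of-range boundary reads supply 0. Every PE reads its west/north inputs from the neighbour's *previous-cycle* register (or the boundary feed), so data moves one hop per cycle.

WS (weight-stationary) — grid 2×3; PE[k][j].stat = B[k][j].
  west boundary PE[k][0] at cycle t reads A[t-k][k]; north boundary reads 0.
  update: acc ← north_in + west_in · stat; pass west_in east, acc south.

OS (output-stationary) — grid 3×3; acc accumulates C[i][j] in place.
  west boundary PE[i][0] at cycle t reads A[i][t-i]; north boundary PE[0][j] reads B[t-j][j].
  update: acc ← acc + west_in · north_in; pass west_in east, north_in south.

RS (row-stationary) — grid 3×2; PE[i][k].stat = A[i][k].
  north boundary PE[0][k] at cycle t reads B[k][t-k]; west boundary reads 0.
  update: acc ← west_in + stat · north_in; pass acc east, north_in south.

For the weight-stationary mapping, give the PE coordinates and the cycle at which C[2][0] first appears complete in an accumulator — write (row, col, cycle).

WS: C[2][0] accumulates in PE[1][0]:
  t=0 PE[1][0]: acc=0 h=0 v=0
  t=1 PE[1][0]: acc=60 h=6 v=60
  t=2 PE[1][0]: acc=52 h=8 v=52
  t=3 PE[1][0]: acc=72 h=6 v=72

(row, col, cycle) = (1, 0, 3)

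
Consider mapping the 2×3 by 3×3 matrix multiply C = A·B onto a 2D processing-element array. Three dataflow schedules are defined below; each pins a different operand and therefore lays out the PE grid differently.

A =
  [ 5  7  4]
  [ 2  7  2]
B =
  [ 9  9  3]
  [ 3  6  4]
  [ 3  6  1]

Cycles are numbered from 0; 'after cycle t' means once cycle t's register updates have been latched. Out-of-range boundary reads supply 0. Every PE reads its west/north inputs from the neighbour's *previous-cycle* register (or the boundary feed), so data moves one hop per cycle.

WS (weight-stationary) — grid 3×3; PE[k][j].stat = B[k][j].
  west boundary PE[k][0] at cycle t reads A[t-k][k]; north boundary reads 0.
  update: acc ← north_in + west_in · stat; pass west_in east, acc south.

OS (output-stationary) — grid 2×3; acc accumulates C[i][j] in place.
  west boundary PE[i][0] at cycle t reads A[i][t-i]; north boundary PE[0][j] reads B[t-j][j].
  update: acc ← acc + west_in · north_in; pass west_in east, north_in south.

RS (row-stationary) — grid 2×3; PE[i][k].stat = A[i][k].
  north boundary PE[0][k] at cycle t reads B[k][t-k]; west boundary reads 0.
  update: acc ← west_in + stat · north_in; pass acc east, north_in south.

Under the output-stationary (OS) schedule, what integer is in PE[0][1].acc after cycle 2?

OS on a 2×3 grid — tracing PE[0][1] and its feeders:
  @0  [0,0]  acc 45  |  →5  ↓9
  @0  [0,1]  acc 0  |  →0  ↓0
  @1  [0,0]  acc 66  |  →7  ↓3
  @1  [0,1]  acc 45  |  →5  ↓9
  @2  [0,0]  acc 78  |  →4  ↓3
  @2  [0,1]  acc 87  |  →7  ↓6

PE[0][1].acc = 87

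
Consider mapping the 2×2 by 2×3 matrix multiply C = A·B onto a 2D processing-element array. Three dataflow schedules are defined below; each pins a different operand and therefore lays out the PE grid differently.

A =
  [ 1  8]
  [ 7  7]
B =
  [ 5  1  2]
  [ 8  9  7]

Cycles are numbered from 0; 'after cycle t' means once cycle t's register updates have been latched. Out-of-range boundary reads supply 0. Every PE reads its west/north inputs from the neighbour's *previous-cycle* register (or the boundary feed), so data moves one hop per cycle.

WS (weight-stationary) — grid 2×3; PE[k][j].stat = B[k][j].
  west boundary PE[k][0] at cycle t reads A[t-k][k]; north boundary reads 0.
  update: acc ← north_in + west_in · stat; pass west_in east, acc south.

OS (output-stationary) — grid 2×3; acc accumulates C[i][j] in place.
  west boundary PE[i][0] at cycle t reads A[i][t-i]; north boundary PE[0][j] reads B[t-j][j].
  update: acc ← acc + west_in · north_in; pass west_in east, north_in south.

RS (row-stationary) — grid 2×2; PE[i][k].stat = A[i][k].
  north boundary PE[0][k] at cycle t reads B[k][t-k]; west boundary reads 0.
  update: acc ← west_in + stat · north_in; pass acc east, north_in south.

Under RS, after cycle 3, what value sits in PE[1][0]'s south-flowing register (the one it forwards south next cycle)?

Tracing RS — 2×2 array, target PE[1][0]:
  after 0 — PE[0][0] acc=5, pass-E 5, pass-S 5
  after 0 — PE[1][0] acc=0, pass-E 0, pass-S 0
  after 1 — PE[0][0] acc=1, pass-E 1, pass-S 1
  after 1 — PE[1][0] acc=35, pass-E 35, pass-S 5
  after 2 — PE[0][0] acc=2, pass-E 2, pass-S 2
  after 2 — PE[1][0] acc=7, pass-E 7, pass-S 1
  after 3 — PE[0][0] acc=0, pass-E 0, pass-S 0
  after 3 — PE[1][0] acc=14, pass-E 14, pass-S 2

register = 2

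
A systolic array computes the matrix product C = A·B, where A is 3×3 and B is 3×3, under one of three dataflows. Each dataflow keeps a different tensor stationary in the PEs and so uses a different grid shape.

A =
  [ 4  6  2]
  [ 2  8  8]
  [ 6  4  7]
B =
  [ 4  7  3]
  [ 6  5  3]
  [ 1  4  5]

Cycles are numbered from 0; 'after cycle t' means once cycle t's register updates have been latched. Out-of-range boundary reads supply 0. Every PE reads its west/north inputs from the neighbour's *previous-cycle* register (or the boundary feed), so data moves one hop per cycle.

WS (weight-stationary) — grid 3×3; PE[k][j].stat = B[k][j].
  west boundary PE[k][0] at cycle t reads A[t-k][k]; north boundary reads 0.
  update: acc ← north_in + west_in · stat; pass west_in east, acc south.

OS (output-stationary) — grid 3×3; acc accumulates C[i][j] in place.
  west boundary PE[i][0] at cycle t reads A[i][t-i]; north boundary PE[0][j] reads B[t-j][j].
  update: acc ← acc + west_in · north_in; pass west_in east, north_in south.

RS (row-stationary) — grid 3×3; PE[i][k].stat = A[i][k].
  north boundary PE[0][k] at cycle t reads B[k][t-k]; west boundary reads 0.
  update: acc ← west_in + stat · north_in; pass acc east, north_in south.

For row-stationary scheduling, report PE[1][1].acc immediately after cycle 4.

PE[1][1].acc = 30

RS 3×3: PE[1][1] cycle-by-cycle (with neighbour feeds):
  c0 r0c1: 0 / 0 / 0
  c0 r1c0: 0 / 0 / 0
  c0 r1c1: 0 / 0 / 0
  c1 r0c1: 52 / 52 / 6
  c1 r1c0: 8 / 8 / 4
  c1 r1c1: 0 / 0 / 0
  c2 r0c1: 58 / 58 / 5
  c2 r1c0: 14 / 14 / 7
  c2 r1c1: 56 / 56 / 6
  c3 r0c1: 30 / 30 / 3
  c3 r1c0: 6 / 6 / 3
  c3 r1c1: 54 / 54 / 5
  c4 r0c1: 0 / 0 / 0
  c4 r1c0: 0 / 0 / 0
  c4 r1c1: 30 / 30 / 3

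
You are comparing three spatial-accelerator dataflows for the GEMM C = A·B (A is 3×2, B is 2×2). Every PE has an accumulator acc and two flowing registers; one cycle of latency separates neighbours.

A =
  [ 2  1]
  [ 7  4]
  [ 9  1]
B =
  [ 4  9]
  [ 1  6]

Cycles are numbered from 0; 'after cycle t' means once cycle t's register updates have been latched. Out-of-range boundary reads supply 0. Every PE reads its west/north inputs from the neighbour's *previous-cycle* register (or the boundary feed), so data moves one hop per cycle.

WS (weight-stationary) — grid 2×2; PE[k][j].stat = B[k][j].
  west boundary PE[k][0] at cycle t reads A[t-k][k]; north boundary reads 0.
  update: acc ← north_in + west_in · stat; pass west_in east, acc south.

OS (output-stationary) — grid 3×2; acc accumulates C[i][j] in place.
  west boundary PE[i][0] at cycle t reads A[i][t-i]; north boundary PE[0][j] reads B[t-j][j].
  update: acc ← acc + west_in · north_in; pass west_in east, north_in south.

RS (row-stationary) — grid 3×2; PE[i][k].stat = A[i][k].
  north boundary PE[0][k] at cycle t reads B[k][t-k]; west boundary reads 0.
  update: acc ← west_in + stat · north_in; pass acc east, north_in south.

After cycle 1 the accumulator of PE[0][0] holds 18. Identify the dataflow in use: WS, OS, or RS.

dataflow = RS

— WS: 2×2; PE[0][0] trace:
  [0] (0,0) acc=8 (h:2 v:8)
  [1] (0,0) acc=28 (h:7 v:28)
— OS: 3×2; PE[0][0] trace:
  [0] (0,0) acc=8 (h:2 v:4)
  [1] (0,0) acc=9 (h:1 v:1)
— RS: 3×2; PE[0][0] trace:
  [0] (0,0) acc=8 (h:8 v:4)
  [1] (0,0) acc=18 (h:18 v:9)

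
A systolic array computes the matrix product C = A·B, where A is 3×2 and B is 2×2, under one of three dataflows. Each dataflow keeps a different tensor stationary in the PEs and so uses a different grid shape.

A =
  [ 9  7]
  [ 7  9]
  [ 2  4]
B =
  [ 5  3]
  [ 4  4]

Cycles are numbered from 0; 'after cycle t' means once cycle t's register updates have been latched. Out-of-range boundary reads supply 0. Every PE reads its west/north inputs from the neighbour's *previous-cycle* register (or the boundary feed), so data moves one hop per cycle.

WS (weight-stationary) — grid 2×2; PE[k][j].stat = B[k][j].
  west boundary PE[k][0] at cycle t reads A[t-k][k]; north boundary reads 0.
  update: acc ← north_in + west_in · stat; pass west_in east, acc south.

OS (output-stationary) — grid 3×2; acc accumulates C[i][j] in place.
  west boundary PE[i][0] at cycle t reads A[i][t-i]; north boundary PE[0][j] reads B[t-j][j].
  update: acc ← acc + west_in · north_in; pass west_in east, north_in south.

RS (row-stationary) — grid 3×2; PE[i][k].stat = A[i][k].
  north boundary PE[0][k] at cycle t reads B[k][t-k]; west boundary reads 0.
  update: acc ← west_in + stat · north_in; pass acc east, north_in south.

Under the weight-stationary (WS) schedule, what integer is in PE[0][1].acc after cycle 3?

WS (2×2). Following PE[0][1] plus its west/north inputs:
  cycle 0: PE[0][0] → acc 45, east 9, south 45
  cycle 0: PE[0][1] → acc 0, east 0, south 0
  cycle 1: PE[0][0] → acc 35, east 7, south 35
  cycle 1: PE[0][1] → acc 27, east 9, south 27
  cycle 2: PE[0][0] → acc 10, east 2, south 10
  cycle 2: PE[0][1] → acc 21, east 7, south 21
  cycle 3: PE[0][0] → acc 0, east 0, south 0
  cycle 3: PE[0][1] → acc 6, east 2, south 6

PE[0][1].acc = 6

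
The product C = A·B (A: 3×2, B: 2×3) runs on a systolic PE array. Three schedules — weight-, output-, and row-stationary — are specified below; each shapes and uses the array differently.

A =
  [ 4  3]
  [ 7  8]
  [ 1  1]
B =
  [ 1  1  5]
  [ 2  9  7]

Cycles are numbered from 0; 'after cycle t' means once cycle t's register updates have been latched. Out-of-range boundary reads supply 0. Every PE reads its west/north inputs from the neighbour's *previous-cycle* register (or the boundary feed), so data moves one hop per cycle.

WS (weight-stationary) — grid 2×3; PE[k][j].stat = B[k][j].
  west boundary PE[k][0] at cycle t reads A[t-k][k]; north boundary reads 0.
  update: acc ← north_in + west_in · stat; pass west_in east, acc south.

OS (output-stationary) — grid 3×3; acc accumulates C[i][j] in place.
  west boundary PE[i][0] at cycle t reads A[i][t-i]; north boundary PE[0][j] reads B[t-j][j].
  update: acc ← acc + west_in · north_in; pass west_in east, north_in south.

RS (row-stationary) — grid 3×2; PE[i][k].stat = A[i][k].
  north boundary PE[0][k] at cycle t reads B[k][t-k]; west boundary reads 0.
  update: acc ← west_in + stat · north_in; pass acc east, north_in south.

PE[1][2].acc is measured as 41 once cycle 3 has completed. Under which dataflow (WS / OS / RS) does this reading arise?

Under WS (2×3), PE[1][2]:
  c0 r1c2: 0 / 0 / 0
  c1 r1c2: 0 / 0 / 0
  c2 r1c2: 0 / 0 / 0
  c3 r1c2: 41 / 3 / 41
Under OS (3×3), PE[1][2]:
  c0 r1c2: 0 / 0 / 0
  c1 r1c2: 0 / 0 / 0
  c2 r1c2: 0 / 0 / 0
  c3 r1c2: 35 / 7 / 5
— RS: 3×2 array has no PE[1][2].

dataflow = WS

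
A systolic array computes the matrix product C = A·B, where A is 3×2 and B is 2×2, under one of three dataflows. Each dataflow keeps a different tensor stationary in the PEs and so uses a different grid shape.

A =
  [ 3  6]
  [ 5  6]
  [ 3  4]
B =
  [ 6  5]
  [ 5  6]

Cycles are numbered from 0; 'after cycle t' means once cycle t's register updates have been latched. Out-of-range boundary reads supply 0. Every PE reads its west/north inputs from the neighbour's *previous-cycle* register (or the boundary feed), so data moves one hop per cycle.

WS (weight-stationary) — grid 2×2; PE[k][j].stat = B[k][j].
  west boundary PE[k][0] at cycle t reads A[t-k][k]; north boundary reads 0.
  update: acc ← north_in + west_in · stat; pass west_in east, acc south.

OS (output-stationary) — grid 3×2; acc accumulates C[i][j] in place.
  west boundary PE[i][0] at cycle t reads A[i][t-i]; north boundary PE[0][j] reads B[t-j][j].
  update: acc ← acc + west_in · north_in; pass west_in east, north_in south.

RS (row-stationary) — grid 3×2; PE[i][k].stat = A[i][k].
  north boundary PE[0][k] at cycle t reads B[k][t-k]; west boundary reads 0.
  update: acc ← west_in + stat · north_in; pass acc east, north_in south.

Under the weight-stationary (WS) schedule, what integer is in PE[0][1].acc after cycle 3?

WS (2×2). Following PE[0][1] plus its west/north inputs:
  @0  [0,0]  acc 18  |  →3  ↓18
  @0  [0,1]  acc 0  |  →0  ↓0
  @1  [0,0]  acc 30  |  →5  ↓30
  @1  [0,1]  acc 15  |  →3  ↓15
  @2  [0,0]  acc 18  |  →3  ↓18
  @2  [0,1]  acc 25  |  →5  ↓25
  @3  [0,0]  acc 0  |  →0  ↓0
  @3  [0,1]  acc 15  |  →3  ↓15

PE[0][1].acc = 15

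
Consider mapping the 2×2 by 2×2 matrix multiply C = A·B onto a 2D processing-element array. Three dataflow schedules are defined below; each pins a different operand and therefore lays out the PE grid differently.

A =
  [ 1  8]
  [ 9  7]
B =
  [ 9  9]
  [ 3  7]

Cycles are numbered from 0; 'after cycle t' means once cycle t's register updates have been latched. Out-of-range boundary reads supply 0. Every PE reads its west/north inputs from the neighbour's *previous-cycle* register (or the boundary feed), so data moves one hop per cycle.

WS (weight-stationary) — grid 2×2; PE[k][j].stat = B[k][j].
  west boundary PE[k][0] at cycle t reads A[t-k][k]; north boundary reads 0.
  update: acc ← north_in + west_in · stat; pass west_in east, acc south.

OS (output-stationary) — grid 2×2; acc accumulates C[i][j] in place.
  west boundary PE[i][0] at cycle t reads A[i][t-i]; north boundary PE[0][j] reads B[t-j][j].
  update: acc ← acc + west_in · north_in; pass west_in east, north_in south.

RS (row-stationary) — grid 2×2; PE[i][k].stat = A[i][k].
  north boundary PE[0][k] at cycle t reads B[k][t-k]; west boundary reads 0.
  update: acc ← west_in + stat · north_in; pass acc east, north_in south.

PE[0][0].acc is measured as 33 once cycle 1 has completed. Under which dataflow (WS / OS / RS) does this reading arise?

dataflow = OS

WS [2×2] PE[0][0] across cycles:
  t=0 PE[0][0]: acc=9 h=1 v=9
  t=1 PE[0][0]: acc=81 h=9 v=81
OS [2×2] PE[0][0] across cycles:
  t=0 PE[0][0]: acc=9 h=1 v=9
  t=1 PE[0][0]: acc=33 h=8 v=3
RS [2×2] PE[0][0] across cycles:
  t=0 PE[0][0]: acc=9 h=9 v=9
  t=1 PE[0][0]: acc=9 h=9 v=9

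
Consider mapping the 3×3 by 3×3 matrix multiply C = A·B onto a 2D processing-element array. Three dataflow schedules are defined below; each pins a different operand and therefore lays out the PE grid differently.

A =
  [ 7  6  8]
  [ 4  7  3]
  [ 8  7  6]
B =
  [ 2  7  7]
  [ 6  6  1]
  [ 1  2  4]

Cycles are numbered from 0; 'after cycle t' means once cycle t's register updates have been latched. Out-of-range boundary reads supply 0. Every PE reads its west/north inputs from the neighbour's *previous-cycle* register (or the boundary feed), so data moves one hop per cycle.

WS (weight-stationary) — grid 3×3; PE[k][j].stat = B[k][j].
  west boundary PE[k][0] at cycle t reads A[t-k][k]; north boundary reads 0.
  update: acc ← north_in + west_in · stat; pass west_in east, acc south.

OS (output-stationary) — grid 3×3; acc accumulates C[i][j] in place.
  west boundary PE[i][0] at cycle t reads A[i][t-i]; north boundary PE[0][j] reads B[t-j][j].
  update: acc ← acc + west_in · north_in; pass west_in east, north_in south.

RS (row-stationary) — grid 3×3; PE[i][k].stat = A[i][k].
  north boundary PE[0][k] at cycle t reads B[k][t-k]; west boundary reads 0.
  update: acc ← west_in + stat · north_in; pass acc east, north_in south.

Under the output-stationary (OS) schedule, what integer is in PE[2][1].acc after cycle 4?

OS 3×3: PE[2][1] cycle-by-cycle (with neighbour feeds):
  0: (1,1).acc=0  regs=<0,0>
  0: (2,0).acc=0  regs=<0,0>
  0: (2,1).acc=0  regs=<0,0>
  1: (1,1).acc=0  regs=<0,0>
  1: (2,0).acc=0  regs=<0,0>
  1: (2,1).acc=0  regs=<0,0>
  2: (1,1).acc=28  regs=<4,7>
  2: (2,0).acc=16  regs=<8,2>
  2: (2,1).acc=0  regs=<0,0>
  3: (1,1).acc=70  regs=<7,6>
  3: (2,0).acc=58  regs=<7,6>
  3: (2,1).acc=56  regs=<8,7>
  4: (1,1).acc=76  regs=<3,2>
  4: (2,0).acc=64  regs=<6,1>
  4: (2,1).acc=98  regs=<7,6>

PE[2][1].acc = 98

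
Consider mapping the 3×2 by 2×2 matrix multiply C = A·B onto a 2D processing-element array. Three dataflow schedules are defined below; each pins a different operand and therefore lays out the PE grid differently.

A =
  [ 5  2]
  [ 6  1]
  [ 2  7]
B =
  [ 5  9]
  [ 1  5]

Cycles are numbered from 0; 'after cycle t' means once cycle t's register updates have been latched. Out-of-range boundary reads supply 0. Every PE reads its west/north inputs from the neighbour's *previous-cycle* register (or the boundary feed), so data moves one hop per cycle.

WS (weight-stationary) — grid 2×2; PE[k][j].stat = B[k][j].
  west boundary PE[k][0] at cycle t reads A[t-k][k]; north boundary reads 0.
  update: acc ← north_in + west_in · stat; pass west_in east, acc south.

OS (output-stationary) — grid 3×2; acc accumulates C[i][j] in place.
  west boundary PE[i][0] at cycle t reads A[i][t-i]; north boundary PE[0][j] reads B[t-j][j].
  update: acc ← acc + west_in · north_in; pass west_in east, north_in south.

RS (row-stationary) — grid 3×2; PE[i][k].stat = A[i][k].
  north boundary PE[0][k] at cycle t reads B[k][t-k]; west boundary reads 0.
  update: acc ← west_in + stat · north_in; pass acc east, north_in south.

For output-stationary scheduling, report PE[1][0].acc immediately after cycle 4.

PE[1][0].acc = 31

Tracing OS — 3×2 array, target PE[1][0]:
  t=0 PE[0][0]: acc=25 h=5 v=5
  t=0 PE[1][0]: acc=0 h=0 v=0
  t=1 PE[0][0]: acc=27 h=2 v=1
  t=1 PE[1][0]: acc=30 h=6 v=5
  t=2 PE[0][0]: acc=27 h=0 v=0
  t=2 PE[1][0]: acc=31 h=1 v=1
  t=3 PE[0][0]: acc=27 h=0 v=0
  t=3 PE[1][0]: acc=31 h=0 v=0
  t=4 PE[0][0]: acc=27 h=0 v=0
  t=4 PE[1][0]: acc=31 h=0 v=0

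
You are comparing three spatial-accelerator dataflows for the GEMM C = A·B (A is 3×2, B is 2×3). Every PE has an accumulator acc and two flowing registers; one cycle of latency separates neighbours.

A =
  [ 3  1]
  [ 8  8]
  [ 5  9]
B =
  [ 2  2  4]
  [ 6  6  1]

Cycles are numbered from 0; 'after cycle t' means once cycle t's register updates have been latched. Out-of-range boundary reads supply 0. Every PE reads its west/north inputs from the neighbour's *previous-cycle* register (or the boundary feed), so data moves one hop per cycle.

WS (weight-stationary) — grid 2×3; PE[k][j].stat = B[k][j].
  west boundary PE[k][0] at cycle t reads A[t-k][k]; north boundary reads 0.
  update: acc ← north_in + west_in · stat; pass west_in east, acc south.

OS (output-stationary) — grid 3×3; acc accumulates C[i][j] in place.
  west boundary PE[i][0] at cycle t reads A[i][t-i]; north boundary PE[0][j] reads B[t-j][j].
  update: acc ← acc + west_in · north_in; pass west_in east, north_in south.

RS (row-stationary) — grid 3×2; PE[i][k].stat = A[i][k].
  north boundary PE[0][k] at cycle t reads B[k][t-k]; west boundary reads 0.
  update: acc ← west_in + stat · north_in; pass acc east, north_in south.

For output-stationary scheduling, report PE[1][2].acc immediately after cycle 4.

PE[1][2].acc = 40

OS (3×3). Following PE[1][2] plus its west/north inputs:
  [0] (0,2) acc=0 (h:0 v:0)
  [0] (1,1) acc=0 (h:0 v:0)
  [0] (1,2) acc=0 (h:0 v:0)
  [1] (0,2) acc=0 (h:0 v:0)
  [1] (1,1) acc=0 (h:0 v:0)
  [1] (1,2) acc=0 (h:0 v:0)
  [2] (0,2) acc=12 (h:3 v:4)
  [2] (1,1) acc=16 (h:8 v:2)
  [2] (1,2) acc=0 (h:0 v:0)
  [3] (0,2) acc=13 (h:1 v:1)
  [3] (1,1) acc=64 (h:8 v:6)
  [3] (1,2) acc=32 (h:8 v:4)
  [4] (0,2) acc=13 (h:0 v:0)
  [4] (1,1) acc=64 (h:0 v:0)
  [4] (1,2) acc=40 (h:8 v:1)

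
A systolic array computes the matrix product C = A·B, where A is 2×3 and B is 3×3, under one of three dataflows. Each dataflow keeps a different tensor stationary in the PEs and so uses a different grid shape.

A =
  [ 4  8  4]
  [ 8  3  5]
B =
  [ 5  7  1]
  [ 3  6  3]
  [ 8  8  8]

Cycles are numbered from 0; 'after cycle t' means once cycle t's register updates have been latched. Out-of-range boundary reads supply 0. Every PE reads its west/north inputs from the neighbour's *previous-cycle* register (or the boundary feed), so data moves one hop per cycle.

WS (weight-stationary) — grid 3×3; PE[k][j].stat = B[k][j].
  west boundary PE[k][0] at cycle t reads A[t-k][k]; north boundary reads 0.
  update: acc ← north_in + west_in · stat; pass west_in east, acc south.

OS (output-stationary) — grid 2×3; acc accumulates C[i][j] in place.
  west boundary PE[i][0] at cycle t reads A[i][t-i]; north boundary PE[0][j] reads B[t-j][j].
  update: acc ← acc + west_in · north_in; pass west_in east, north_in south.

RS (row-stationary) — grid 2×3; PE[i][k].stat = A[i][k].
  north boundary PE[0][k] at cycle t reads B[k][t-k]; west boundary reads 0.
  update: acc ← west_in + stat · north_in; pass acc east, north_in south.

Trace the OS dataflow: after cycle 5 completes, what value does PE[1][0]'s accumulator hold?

PE[1][0].acc = 89

OS (2×3). Following PE[1][0] plus its west/north inputs:
  @0  [0,0]  acc 20  |  →4  ↓5
  @0  [1,0]  acc 0  |  →0  ↓0
  @1  [0,0]  acc 44  |  →8  ↓3
  @1  [1,0]  acc 40  |  →8  ↓5
  @2  [0,0]  acc 76  |  →4  ↓8
  @2  [1,0]  acc 49  |  →3  ↓3
  @3  [0,0]  acc 76  |  →0  ↓0
  @3  [1,0]  acc 89  |  →5  ↓8
  @4  [0,0]  acc 76  |  →0  ↓0
  @4  [1,0]  acc 89  |  →0  ↓0
  @5  [0,0]  acc 76  |  →0  ↓0
  @5  [1,0]  acc 89  |  →0  ↓0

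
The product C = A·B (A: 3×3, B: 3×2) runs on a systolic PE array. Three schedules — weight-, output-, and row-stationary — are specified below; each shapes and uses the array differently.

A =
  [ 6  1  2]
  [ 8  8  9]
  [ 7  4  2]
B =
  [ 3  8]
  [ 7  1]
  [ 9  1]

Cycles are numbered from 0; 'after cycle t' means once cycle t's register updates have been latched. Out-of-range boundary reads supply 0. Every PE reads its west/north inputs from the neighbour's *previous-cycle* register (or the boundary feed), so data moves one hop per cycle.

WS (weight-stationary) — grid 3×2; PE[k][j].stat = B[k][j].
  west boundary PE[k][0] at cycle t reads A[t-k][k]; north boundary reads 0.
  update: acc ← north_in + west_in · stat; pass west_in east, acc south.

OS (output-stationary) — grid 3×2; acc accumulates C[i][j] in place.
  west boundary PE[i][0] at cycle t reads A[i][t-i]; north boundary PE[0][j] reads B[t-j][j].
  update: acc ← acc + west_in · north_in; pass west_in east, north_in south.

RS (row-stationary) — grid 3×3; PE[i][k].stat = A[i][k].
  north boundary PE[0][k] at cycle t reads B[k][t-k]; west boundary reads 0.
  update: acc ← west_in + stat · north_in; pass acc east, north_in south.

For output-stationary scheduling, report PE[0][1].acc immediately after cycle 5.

OS (3×2). Following PE[0][1] plus its west/north inputs:
  after 0 — PE[0][0] acc=18, pass-E 6, pass-S 3
  after 0 — PE[0][1] acc=0, pass-E 0, pass-S 0
  after 1 — PE[0][0] acc=25, pass-E 1, pass-S 7
  after 1 — PE[0][1] acc=48, pass-E 6, pass-S 8
  after 2 — PE[0][0] acc=43, pass-E 2, pass-S 9
  after 2 — PE[0][1] acc=49, pass-E 1, pass-S 1
  after 3 — PE[0][0] acc=43, pass-E 0, pass-S 0
  after 3 — PE[0][1] acc=51, pass-E 2, pass-S 1
  after 4 — PE[0][0] acc=43, pass-E 0, pass-S 0
  after 4 — PE[0][1] acc=51, pass-E 0, pass-S 0
  after 5 — PE[0][0] acc=43, pass-E 0, pass-S 0
  after 5 — PE[0][1] acc=51, pass-E 0, pass-S 0

PE[0][1].acc = 51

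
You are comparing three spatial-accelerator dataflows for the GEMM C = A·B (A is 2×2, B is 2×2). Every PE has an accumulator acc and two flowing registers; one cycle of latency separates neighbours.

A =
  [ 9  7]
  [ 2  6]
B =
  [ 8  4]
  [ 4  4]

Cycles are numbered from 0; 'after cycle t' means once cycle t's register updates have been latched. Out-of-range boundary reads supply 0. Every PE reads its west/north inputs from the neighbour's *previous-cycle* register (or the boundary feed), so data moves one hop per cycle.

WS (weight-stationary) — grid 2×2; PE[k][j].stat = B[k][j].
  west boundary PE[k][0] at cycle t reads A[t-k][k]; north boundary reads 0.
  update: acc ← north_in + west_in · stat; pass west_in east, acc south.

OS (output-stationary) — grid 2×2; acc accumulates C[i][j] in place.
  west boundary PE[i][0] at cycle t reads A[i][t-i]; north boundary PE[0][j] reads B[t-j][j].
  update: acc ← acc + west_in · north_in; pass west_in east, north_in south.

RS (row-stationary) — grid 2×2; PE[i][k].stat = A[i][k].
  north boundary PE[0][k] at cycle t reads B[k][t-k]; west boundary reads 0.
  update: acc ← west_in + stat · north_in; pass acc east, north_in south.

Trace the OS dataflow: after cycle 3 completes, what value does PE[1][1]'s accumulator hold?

PE[1][1].acc = 32

OS (2×2). Following PE[1][1] plus its west/north inputs:
  @0  [0,1]  acc 0  |  →0  ↓0
  @0  [1,0]  acc 0  |  →0  ↓0
  @0  [1,1]  acc 0  |  →0  ↓0
  @1  [0,1]  acc 36  |  →9  ↓4
  @1  [1,0]  acc 16  |  →2  ↓8
  @1  [1,1]  acc 0  |  →0  ↓0
  @2  [0,1]  acc 64  |  →7  ↓4
  @2  [1,0]  acc 40  |  →6  ↓4
  @2  [1,1]  acc 8  |  →2  ↓4
  @3  [0,1]  acc 64  |  →0  ↓0
  @3  [1,0]  acc 40  |  →0  ↓0
  @3  [1,1]  acc 32  |  →6  ↓4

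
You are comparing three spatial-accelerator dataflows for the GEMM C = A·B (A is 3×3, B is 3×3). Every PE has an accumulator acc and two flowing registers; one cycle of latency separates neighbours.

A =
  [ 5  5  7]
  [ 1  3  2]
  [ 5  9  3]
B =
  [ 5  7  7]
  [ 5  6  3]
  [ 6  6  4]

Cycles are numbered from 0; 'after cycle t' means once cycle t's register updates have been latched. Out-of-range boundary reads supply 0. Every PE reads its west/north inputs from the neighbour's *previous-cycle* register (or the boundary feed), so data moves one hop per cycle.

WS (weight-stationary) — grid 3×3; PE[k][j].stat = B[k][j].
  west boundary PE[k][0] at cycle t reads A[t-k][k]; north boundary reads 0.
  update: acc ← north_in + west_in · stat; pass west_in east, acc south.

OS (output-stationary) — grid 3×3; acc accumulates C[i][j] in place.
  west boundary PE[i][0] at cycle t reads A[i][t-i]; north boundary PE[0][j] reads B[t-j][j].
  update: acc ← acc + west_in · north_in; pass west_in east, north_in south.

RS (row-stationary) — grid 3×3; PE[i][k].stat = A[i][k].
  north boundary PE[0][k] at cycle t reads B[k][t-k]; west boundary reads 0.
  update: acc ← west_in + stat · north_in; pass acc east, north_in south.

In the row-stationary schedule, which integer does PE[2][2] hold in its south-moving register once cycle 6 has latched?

register = 4

RS (3×3). Following PE[2][2] plus its west/north inputs:
  after 0 — PE[1][2] acc=0, pass-E 0, pass-S 0
  after 0 — PE[2][1] acc=0, pass-E 0, pass-S 0
  after 0 — PE[2][2] acc=0, pass-E 0, pass-S 0
  after 1 — PE[1][2] acc=0, pass-E 0, pass-S 0
  after 1 — PE[2][1] acc=0, pass-E 0, pass-S 0
  after 1 — PE[2][2] acc=0, pass-E 0, pass-S 0
  after 2 — PE[1][2] acc=0, pass-E 0, pass-S 0
  after 2 — PE[2][1] acc=0, pass-E 0, pass-S 0
  after 2 — PE[2][2] acc=0, pass-E 0, pass-S 0
  after 3 — PE[1][2] acc=32, pass-E 32, pass-S 6
  after 3 — PE[2][1] acc=70, pass-E 70, pass-S 5
  after 3 — PE[2][2] acc=0, pass-E 0, pass-S 0
  after 4 — PE[1][2] acc=37, pass-E 37, pass-S 6
  after 4 — PE[2][1] acc=89, pass-E 89, pass-S 6
  after 4 — PE[2][2] acc=88, pass-E 88, pass-S 6
  after 5 — PE[1][2] acc=24, pass-E 24, pass-S 4
  after 5 — PE[2][1] acc=62, pass-E 62, pass-S 3
  after 5 — PE[2][2] acc=107, pass-E 107, pass-S 6
  after 6 — PE[1][2] acc=0, pass-E 0, pass-S 0
  after 6 — PE[2][1] acc=0, pass-E 0, pass-S 0
  after 6 — PE[2][2] acc=74, pass-E 74, pass-S 4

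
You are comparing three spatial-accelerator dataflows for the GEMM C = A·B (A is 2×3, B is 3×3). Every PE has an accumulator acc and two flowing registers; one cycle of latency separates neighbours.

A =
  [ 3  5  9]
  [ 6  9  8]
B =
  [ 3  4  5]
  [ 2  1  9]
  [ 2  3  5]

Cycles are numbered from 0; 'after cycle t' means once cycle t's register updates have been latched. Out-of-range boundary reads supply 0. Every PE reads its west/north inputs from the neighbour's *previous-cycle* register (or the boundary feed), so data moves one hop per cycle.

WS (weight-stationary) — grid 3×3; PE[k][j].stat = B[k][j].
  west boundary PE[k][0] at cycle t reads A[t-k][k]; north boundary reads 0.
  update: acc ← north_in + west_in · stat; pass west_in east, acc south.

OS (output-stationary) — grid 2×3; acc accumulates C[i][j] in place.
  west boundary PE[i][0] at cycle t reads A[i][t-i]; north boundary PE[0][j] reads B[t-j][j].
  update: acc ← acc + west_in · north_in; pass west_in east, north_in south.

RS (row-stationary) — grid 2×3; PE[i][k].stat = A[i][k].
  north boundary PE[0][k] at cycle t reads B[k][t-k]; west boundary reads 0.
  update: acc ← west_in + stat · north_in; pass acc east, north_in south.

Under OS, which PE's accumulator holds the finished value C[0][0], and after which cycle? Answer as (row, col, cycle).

OS: C[0][0] accumulates in PE[0][0]:
  after 0 — PE[0][0] acc=9, pass-E 3, pass-S 3
  after 1 — PE[0][0] acc=19, pass-E 5, pass-S 2
  after 2 — PE[0][0] acc=37, pass-E 9, pass-S 2

(row, col, cycle) = (0, 0, 2)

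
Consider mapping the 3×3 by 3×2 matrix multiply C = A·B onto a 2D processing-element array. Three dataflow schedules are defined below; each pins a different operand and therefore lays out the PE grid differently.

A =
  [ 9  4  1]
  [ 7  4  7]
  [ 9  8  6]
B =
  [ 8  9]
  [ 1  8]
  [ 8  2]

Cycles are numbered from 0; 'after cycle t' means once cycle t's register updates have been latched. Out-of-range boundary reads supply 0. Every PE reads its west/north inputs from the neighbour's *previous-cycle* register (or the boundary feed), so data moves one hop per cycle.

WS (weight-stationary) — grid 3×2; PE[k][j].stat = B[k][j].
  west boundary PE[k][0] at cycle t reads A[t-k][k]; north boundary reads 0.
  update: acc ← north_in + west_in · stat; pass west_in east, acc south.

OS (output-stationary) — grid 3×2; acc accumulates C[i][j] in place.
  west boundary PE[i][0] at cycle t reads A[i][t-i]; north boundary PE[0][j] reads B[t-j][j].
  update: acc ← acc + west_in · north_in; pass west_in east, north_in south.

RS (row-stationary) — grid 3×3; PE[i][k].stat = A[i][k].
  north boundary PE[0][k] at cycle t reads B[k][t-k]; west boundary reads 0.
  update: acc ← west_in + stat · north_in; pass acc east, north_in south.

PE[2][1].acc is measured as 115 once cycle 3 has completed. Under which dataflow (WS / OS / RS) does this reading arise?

dataflow = WS

WS [3×2] PE[2][1] across cycles:
  c0 r2c1: 0 / 0 / 0
  c1 r2c1: 0 / 0 / 0
  c2 r2c1: 0 / 0 / 0
  c3 r2c1: 115 / 1 / 115
OS [3×2] PE[2][1] across cycles:
  c0 r2c1: 0 / 0 / 0
  c1 r2c1: 0 / 0 / 0
  c2 r2c1: 0 / 0 / 0
  c3 r2c1: 81 / 9 / 9
RS [3×3] PE[2][1] across cycles:
  c0 r2c1: 0 / 0 / 0
  c1 r2c1: 0 / 0 / 0
  c2 r2c1: 0 / 0 / 0
  c3 r2c1: 80 / 80 / 1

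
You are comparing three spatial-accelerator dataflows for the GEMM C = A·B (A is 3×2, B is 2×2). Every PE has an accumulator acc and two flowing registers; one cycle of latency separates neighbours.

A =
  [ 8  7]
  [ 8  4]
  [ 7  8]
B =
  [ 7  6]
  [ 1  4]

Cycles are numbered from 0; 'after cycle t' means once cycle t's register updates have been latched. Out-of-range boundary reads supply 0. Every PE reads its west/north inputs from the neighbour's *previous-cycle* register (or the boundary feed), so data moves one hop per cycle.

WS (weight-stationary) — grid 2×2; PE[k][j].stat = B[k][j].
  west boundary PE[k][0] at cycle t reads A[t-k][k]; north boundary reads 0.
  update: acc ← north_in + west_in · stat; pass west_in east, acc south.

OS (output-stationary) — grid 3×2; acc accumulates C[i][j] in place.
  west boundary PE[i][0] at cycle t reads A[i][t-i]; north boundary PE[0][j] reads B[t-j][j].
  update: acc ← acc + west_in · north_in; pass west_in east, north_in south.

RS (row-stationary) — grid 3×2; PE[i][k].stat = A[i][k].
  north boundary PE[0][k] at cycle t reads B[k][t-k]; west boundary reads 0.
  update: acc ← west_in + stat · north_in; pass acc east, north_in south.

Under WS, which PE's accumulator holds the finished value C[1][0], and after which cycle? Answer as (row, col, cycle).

WS — PE[1][0] is where C[1][0] collects:
  step 0 · PE1,0: acc=0; fwd→0 fwd↓0
  step 1 · PE1,0: acc=63; fwd→7 fwd↓63
  step 2 · PE1,0: acc=60; fwd→4 fwd↓60

(row, col, cycle) = (1, 0, 2)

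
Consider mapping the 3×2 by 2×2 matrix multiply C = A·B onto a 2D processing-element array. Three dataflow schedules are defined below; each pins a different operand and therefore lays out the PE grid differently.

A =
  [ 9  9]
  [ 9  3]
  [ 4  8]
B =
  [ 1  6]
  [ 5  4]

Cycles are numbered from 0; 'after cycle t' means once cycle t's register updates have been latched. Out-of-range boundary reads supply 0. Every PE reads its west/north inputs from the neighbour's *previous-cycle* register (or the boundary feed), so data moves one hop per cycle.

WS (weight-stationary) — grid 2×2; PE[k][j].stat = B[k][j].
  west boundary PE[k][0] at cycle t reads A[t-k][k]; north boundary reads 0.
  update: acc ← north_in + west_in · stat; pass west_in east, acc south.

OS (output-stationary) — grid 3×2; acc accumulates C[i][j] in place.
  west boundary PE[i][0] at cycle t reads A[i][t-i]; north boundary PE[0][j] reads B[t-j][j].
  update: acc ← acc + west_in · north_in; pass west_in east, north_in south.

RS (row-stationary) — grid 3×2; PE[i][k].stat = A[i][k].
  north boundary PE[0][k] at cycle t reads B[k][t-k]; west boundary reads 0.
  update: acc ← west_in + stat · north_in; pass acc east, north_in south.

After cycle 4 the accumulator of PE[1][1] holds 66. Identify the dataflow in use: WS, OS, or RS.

WS (2×2 grid), PE[1][1]:
  t=0 PE[1][1]: acc=0 h=0 v=0
  t=1 PE[1][1]: acc=0 h=0 v=0
  t=2 PE[1][1]: acc=90 h=9 v=90
  t=3 PE[1][1]: acc=66 h=3 v=66
  t=4 PE[1][1]: acc=56 h=8 v=56
OS (3×2 grid), PE[1][1]:
  t=0 PE[1][1]: acc=0 h=0 v=0
  t=1 PE[1][1]: acc=0 h=0 v=0
  t=2 PE[1][1]: acc=54 h=9 v=6
  t=3 PE[1][1]: acc=66 h=3 v=4
  t=4 PE[1][1]: acc=66 h=0 v=0
RS (3×2 grid), PE[1][1]:
  t=0 PE[1][1]: acc=0 h=0 v=0
  t=1 PE[1][1]: acc=0 h=0 v=0
  t=2 PE[1][1]: acc=24 h=24 v=5
  t=3 PE[1][1]: acc=66 h=66 v=4
  t=4 PE[1][1]: acc=0 h=0 v=0

dataflow = OS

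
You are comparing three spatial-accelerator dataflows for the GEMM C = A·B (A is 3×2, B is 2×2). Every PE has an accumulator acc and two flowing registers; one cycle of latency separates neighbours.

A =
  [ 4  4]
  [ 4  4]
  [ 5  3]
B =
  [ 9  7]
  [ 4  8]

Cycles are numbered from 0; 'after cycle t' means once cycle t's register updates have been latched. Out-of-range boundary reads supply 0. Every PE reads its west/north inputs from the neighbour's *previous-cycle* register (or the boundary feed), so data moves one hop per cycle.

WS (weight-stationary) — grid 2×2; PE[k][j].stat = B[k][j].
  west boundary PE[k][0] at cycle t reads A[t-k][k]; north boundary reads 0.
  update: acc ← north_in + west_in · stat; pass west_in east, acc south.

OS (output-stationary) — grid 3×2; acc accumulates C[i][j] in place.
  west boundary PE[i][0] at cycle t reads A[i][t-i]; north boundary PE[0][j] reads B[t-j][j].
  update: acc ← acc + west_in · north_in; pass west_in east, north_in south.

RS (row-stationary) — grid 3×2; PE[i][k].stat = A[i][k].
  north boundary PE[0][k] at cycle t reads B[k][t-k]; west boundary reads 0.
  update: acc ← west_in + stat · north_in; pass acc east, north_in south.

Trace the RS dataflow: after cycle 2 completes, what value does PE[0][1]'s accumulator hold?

RS 3×2: PE[0][1] cycle-by-cycle (with neighbour feeds):
  after 0 — PE[0][0] acc=36, pass-E 36, pass-S 9
  after 0 — PE[0][1] acc=0, pass-E 0, pass-S 0
  after 1 — PE[0][0] acc=28, pass-E 28, pass-S 7
  after 1 — PE[0][1] acc=52, pass-E 52, pass-S 4
  after 2 — PE[0][0] acc=0, pass-E 0, pass-S 0
  after 2 — PE[0][1] acc=60, pass-E 60, pass-S 8

PE[0][1].acc = 60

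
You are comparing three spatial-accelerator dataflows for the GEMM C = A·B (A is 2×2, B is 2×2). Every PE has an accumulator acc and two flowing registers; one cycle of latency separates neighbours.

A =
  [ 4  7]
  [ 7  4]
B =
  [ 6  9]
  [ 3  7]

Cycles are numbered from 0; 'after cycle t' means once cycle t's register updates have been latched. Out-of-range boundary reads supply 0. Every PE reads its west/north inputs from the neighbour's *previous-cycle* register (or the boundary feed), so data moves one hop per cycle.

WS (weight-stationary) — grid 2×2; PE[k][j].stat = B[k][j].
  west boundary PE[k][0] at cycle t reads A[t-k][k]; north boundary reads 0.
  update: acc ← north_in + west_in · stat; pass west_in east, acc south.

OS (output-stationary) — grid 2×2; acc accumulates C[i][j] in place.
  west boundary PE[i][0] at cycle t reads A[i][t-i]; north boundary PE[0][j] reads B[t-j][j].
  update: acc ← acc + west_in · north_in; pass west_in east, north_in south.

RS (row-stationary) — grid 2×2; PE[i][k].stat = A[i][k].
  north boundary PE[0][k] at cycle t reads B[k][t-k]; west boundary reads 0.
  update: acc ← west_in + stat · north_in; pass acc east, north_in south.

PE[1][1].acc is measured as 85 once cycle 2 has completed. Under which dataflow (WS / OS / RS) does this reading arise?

dataflow = WS

Under WS (2×2), PE[1][1]:
  t=0 PE[1][1]: acc=0 h=0 v=0
  t=1 PE[1][1]: acc=0 h=0 v=0
  t=2 PE[1][1]: acc=85 h=7 v=85
Under OS (2×2), PE[1][1]:
  t=0 PE[1][1]: acc=0 h=0 v=0
  t=1 PE[1][1]: acc=0 h=0 v=0
  t=2 PE[1][1]: acc=63 h=7 v=9
Under RS (2×2), PE[1][1]:
  t=0 PE[1][1]: acc=0 h=0 v=0
  t=1 PE[1][1]: acc=0 h=0 v=0
  t=2 PE[1][1]: acc=54 h=54 v=3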